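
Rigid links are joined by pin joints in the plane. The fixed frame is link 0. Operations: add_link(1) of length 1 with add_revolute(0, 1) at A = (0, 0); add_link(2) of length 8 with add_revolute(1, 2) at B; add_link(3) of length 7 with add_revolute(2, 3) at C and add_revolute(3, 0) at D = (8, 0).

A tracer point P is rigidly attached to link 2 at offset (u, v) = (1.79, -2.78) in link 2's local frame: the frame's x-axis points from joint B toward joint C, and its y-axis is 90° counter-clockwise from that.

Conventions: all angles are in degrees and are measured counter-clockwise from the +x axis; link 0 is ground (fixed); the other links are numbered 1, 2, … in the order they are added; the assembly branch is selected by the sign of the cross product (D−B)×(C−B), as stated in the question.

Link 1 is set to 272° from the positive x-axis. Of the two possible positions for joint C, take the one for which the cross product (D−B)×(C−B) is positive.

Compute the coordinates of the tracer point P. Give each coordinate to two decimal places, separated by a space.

A=(0,0), D=(8.00,0)
B = A + 1.00·(cos272°, sin272°) = (0.0349, -0.9994)
|BD| = 8.0276
circle(B,8.00) ∩ circle(D,7.00): a=4.9481, h=6.2862
  candidates: C₊=(4.1619,5.8539) cross=50.463; C₋=(5.7271,-6.6207) cross=-50.463
  branch + wants cross > 0 → take C=(4.1619,5.8539) (cross=50.463)
ex = (C−B)/|BC| = (0.5159,0.8567); ey = (-0.8567,0.5159)
P = B + 1.79·ex + -2.78·ey = (3.3398,-0.9001)

3.34 -0.90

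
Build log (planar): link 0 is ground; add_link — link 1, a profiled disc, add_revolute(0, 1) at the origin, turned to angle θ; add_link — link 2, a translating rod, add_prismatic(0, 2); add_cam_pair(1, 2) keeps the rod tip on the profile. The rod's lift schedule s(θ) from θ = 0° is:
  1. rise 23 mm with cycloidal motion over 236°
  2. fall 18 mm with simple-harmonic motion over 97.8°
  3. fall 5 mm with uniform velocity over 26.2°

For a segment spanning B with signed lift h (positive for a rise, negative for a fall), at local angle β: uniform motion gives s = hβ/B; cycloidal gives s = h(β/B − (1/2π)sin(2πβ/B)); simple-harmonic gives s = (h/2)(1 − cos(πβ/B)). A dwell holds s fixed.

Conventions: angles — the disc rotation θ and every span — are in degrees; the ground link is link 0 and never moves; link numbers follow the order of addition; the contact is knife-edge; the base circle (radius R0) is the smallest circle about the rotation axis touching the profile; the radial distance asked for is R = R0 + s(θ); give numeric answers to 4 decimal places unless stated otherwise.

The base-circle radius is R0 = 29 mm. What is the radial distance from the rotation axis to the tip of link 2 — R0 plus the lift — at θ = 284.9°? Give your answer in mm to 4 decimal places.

seg 1 [0°–236°] cycloidal, h=23: full span → s += 23 → s = 23.0000
seg 2 [236°–333.8°] simple-harmonic, h=-18: θ=284.9° here. β=48.9, B=97.8. -18/2·(1 − cos(π·0.5000)) = -9.0000 → s = 14.0000
R = R0 + s = 29 + 14.0000 = 43.0000

43.0000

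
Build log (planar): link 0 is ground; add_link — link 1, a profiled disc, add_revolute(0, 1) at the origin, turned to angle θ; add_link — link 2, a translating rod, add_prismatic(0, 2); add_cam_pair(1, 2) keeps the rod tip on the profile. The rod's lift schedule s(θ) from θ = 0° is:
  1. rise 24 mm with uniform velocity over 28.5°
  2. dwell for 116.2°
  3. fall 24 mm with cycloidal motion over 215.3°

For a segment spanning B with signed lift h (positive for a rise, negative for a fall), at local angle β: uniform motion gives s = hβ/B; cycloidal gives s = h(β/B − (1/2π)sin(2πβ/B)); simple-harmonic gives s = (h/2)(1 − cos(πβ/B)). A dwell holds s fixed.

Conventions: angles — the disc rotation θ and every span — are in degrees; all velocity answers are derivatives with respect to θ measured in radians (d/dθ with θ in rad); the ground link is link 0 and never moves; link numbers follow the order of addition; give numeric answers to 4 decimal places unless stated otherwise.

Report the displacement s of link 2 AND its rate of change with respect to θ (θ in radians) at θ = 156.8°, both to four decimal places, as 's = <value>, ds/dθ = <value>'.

seg 1 [0°–28.5°] uniform, h=24: full span → s += 24 → s = 24.0000
seg 2 [28.5°–144.7°] dwell: s stays 24.0000
seg 3 [144.7°–360°] cycloidal, h=-24: θ=156.8° here. β=12.1, B=215.3. -24·(0.0562 − sin(2π·0.0562)/(2π)) = -0.0279 → s = 23.9721
velocity in seg [144.7°–360°] (cycloidal), θ in radians: β = 12.1° = 0.2112 rad, B = 215.3° = 3.7577 rad; ds/dθ = (h/B)(1 − cos(2πβ/B)) = ((-24)/3.7577)(1 − cos(2π·0.0562)) = -0.394080 mm/rad

s = 23.9721, ds/dθ = -0.3941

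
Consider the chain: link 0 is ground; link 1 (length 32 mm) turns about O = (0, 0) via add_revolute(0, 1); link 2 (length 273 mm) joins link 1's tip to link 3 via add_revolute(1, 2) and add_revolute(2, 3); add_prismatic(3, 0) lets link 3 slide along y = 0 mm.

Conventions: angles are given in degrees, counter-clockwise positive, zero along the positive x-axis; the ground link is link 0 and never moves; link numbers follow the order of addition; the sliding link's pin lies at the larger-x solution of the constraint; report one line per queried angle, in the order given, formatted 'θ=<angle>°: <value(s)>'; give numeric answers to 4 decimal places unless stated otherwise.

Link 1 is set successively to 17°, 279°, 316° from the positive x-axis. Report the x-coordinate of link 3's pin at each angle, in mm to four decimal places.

geometry: r = 32 mm, L = 273 mm, e = 0 mm
θ=17°: crank pin P = (r cos θ, r sin θ) = (30.601752, 9.355895)
θ=17°: h = r sin θ − e = 9.355895 − 0 = 9.355895
θ=17°: x = r cos θ + √(L² − h²) = 30.601752 + 272.839636 = 303.441389
θ=279°: crank pin P = (r cos θ, r sin θ) = (5.005903, -31.606027)
θ=279°: h = r sin θ − e = -31.606027 − 0 = -31.606027
θ=279°: x = r cos θ + √(L² − h²) = 5.005903 + 271.164266 = 276.170169
θ=316°: crank pin P = (r cos θ, r sin θ) = (23.018874, -22.229068)
θ=316°: h = r sin θ − e = -22.229068 − 0 = -22.229068
θ=316°: x = r cos θ + √(L² − h²) = 23.018874 + 272.093492 = 295.112366

θ=17°: 303.4414
θ=279°: 276.1702
θ=316°: 295.1124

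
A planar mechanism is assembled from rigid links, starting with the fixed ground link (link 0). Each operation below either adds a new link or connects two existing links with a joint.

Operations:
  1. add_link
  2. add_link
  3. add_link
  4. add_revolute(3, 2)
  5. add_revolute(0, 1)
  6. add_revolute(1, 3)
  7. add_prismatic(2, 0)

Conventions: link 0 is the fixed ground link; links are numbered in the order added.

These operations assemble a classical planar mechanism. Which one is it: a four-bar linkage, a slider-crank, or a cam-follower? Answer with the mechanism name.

links: 4 (incl. ground); joints: 3 revolute, 1 prismatic, 0 higher (cam) pair, forming one closed loop
4 links, 3 revolutes + 1 prismatic in one loop → slider-crank

slider-crank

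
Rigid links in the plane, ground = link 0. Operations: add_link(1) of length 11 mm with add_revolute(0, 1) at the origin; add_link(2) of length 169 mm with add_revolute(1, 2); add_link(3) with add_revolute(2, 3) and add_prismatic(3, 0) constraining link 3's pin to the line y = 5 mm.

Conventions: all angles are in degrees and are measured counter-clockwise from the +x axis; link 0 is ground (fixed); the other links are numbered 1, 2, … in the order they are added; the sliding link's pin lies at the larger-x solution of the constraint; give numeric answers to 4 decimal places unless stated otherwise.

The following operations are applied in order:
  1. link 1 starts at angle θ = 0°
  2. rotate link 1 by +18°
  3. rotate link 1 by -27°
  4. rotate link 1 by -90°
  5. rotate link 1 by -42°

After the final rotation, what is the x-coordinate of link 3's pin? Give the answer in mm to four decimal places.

geometry: r = 11 mm, L = 169 mm, e = 5 mm; θ starts at 0°
rotate link 1 by +18°: θ ← 0° +18° = 18°
rotate link 1 by -27°: θ ← 18° -27° = -9°
rotate link 1 by -90°: θ ← -9° -90° = -99°
rotate link 1 by -42°: θ ← -99° -42° = -141°
crank pin P = (r cos θ, r sin θ) = (-8.548606, -6.922524)
h = r sin θ − e = -6.922524 − 5 = -11.922524
x = r cos θ + √(L² − h²) = -8.548606 + 168.578923 = 160.030318

160.0303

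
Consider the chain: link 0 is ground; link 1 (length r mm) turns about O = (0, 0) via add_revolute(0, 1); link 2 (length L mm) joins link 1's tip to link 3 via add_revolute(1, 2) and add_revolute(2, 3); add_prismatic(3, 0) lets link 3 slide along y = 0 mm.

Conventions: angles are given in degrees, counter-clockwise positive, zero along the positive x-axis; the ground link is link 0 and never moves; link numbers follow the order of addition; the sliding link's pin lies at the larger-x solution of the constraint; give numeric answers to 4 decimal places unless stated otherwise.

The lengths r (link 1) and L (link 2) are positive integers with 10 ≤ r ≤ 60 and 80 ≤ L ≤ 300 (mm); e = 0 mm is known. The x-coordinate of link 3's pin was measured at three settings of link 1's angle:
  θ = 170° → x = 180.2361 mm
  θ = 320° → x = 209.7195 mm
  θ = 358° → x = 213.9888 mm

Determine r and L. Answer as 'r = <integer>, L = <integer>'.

constraint per measurement: (x − r cos θ)² + (r sin θ − e)² = L²
subtracting the θ₁ and θ₂ equations cancels the r² and L² terms:
r = (x₁² − x₂²) / (2[(x₁cos θ₁ + e sin θ₁) − (x₂cos θ₂ + e sin θ₂)]) = 17.0001 → r = 17
L² = (x₁ − r cos θ₁)² + (r sin θ₁ − e)² = 38808.9806 → L = 197.0000 → L = 197
check at θ₃=358°: x = 213.9888 (printed 213.9888) ✓

r = 17, L = 197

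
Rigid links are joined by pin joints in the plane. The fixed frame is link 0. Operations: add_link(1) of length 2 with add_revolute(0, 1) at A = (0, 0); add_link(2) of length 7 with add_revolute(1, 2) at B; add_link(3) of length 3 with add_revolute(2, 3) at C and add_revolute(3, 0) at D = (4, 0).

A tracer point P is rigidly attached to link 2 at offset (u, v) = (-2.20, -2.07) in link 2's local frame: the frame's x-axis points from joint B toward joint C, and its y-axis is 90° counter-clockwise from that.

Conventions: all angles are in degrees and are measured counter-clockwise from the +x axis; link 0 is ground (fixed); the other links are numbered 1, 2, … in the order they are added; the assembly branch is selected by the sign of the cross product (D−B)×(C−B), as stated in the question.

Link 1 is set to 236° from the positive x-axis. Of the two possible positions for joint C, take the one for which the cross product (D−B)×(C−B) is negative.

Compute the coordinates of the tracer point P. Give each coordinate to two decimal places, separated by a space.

A=(0,0), D=(4.00,0)
B = A + 2.00·(cos236°, sin236°) = (-1.1184, -1.6581)
|BD| = 5.3802
circle(B,7.00) ∩ circle(D,3.00): a=6.4074, h=2.8187
  candidates: C₊=(4.1085,2.9980) cross=15.165; C₋=(5.8458,-2.3649) cross=-15.165
  branch - wants cross < 0 → take C=(5.8458,-2.3649) (cross=-15.165)
ex = (C−B)/|BC| = (0.9949,-0.1010); ey = (0.1010,0.9949)
P = B + -2.20·ex + -2.07·ey = (-3.5162,-3.4953)

-3.52 -3.50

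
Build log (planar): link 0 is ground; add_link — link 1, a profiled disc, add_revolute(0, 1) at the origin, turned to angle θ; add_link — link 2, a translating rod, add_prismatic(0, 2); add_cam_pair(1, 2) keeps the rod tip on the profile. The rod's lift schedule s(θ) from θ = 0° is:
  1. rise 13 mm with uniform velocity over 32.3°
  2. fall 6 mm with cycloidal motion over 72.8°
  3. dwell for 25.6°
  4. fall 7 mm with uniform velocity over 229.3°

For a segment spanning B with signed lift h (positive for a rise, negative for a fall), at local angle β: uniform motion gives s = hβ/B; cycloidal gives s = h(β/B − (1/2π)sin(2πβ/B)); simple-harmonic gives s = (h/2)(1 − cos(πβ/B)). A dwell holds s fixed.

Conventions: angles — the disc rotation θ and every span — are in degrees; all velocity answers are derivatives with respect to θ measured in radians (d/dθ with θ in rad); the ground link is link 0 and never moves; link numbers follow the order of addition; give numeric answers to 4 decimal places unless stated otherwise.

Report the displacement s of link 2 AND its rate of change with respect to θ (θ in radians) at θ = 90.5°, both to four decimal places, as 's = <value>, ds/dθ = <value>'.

seg 1 [0°–32.3°] uniform, h=13: full span → s += 13 → s = 13.0000
seg 2 [32.3°–105.1°] cycloidal, h=-6: θ=90.5° here. β=58.2, B=72.8. -6·(0.7995 − sin(2π·0.7995)/(2π)) = -5.7059 → s = 7.2941
velocity in seg [32.3°–105.1°] (cycloidal), θ in radians: β = 58.2° = 1.0158 rad, B = 72.8° = 1.2706 rad; ds/dθ = (h/B)(1 − cos(2πβ/B)) = ((-6)/1.2706)(1 − cos(2π·0.7995)) = -3.278459 mm/rad

s = 7.2941, ds/dθ = -3.2785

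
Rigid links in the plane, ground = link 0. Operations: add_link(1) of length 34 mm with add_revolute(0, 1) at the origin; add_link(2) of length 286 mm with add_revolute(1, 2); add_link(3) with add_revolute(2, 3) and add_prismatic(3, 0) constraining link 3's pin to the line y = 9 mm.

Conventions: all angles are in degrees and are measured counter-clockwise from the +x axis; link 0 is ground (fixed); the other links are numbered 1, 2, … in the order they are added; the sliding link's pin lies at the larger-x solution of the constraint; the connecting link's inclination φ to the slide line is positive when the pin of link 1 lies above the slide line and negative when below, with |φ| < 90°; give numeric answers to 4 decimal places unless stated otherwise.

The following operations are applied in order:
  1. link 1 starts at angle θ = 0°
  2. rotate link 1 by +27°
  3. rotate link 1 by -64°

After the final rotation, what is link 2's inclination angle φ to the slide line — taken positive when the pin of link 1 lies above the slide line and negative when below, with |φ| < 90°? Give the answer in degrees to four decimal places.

geometry: r = 34 mm, L = 286 mm, e = 9 mm; θ starts at 0°
rotate link 1 by +27°: θ ← 0° +27° = 27°
rotate link 1 by -64°: θ ← 27° -64° = -37°
h = r sin θ − e = -20.461711 − 9 = -29.461711
sin φ = h / L = -29.461711 / 286 = -0.10301297
φ = arcsin(-0.10301297) = -5.912698°

-5.9127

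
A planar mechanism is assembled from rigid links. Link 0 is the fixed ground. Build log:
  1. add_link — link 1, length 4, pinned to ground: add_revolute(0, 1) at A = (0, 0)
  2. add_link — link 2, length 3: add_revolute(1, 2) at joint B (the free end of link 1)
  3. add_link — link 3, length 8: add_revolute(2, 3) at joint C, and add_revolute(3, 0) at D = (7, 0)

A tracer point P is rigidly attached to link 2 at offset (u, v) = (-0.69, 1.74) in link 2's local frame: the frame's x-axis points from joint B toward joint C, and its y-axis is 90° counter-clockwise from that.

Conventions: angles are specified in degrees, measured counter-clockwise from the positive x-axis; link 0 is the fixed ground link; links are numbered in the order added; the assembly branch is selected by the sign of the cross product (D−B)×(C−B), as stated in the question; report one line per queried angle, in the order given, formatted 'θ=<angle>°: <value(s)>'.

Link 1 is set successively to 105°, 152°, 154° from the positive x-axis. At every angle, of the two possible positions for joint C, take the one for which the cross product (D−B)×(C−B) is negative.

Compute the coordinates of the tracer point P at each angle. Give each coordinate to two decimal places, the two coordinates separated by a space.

A=(0,0), D=(7.00,0)
θ=105°: B = A + 4.00·(cos105°, sin105°) = (-1.0353, 3.8637)
θ=105°: |BD| = 8.9159
θ=105°: circle(B,3.00) ∩ circle(D,8.00): a=1.3736, h=2.6671
θ=105°:   candidates: C₊=(1.3584,5.6721) cross=23.779; C₋=(-0.9531,0.8648) cross=-23.779
θ=105°:   branch - wants cross < 0 → take C=(-0.9531,0.8648) (cross=-23.779)
θ=105°: ex = (C−B)/|BC| = (0.0274,-0.9996); ey = (0.9996,0.0274)
θ=105°: P = B + -0.69·ex + 1.74·ey = (0.6852,4.6011)
θ=152°: B = A + 4.00·(cos152°, sin152°) = (-3.5318, 1.8779)
θ=152°: |BD| = 10.6979
θ=152°: circle(B,3.00) ∩ circle(D,8.00): a=2.7784, h=1.1317
θ=152°:   candidates: C₊=(-0.5979,2.5043) cross=12.107; C₋=(-0.9952,0.2760) cross=-12.107
θ=152°:   branch - wants cross < 0 → take C=(-0.9952,0.2760) (cross=-12.107)
θ=152°: ex = (C−B)/|BC| = (0.8455,-0.5339); ey = (0.5339,0.8455)
θ=152°: P = B + -0.69·ex + 1.74·ey = (-3.1861,3.7175)
θ=154°: B = A + 4.00·(cos154°, sin154°) = (-3.5952, 1.7535)
θ=154°: |BD| = 10.7393
θ=154°: circle(B,3.00) ∩ circle(D,8.00): a=2.8090, h=1.0534
θ=154°:   candidates: C₊=(-0.6519,2.3342) cross=11.313; C₋=(-0.9959,0.2555) cross=-11.313
θ=154°:   branch - wants cross < 0 → take C=(-0.9959,0.2555) (cross=-11.313)
θ=154°: ex = (C−B)/|BC| = (0.8664,-0.4993); ey = (0.4993,0.8664)
θ=154°: P = B + -0.69·ex + 1.74·ey = (-3.3242,3.6056)

θ=105°: 0.69 4.60
θ=152°: -3.19 3.72
θ=154°: -3.32 3.61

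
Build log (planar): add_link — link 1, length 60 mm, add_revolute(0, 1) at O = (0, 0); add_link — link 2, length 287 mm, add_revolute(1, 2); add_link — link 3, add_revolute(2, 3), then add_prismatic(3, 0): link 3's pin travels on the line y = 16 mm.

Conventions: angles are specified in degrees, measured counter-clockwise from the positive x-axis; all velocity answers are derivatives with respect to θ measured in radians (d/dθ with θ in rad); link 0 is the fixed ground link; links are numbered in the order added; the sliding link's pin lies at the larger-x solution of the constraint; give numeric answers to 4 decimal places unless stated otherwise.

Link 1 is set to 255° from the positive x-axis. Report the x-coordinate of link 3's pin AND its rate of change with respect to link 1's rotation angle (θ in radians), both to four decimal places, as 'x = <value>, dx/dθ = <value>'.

geometry: r = 60 mm, L = 287 mm, e = 16 mm
crank pin P = (r cos θ, r sin θ) = (-15.529143, -57.955550)
h = r sin θ − e = -57.955550 − 16 = -73.955550
x = r cos θ + √(L² − h²) = -15.529143 + 277.307729 = 261.778587
dx/dθ = −r sin θ − h·r cos θ/√(L² − h²) (θ in radians; h = -73.955550) = 53.814063

x = 261.7786, dx/dθ = 53.8141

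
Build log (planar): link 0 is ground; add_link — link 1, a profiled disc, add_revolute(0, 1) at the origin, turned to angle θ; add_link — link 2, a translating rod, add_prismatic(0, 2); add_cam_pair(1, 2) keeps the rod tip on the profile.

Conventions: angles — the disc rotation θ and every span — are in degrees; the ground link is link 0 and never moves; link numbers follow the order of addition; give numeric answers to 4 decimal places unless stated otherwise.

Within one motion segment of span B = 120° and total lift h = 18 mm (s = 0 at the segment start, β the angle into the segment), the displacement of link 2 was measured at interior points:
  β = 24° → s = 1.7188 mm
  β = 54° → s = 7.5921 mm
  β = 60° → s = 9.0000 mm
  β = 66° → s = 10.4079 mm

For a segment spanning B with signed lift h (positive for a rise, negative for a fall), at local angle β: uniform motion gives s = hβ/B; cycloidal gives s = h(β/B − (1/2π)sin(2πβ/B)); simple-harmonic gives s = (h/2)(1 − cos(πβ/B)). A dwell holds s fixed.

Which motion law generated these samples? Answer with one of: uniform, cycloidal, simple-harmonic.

candidates at β/B = r: uniform s = h·r (linear in β); cycloidal s = h·(r − sin(2πr)/(2π)); simple-harmonic s = (h/2)(1 − cos(πr))
β=24°: printed 1.7188 | uniform 3.6000, cycloidal 0.8754, simple-harmonic 1.7188
β=54°: printed 7.5921 | uniform 8.1000, cycloidal 7.2147, simple-harmonic 7.5921
β=60°: printed 9.0000 | uniform 9.0000, cycloidal 9.0000, simple-harmonic 9.0000
β=66°: printed 10.4079 | uniform 9.9000, cycloidal 10.7853, simple-harmonic 10.4079
only one law matches every sample → simple-harmonic

simple-harmonic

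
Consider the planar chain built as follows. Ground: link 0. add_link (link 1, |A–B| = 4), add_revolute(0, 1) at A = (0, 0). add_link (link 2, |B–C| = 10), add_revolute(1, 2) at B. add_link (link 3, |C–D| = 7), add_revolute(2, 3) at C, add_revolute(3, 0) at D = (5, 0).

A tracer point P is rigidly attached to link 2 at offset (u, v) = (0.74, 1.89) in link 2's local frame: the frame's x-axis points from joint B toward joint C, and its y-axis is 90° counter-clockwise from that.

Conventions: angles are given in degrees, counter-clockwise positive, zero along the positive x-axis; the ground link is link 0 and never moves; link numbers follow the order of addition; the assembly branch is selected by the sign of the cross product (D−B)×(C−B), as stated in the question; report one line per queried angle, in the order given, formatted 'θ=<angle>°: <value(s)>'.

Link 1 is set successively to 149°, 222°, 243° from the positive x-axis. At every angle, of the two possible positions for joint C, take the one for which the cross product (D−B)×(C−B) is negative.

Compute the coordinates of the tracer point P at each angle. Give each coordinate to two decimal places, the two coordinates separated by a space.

A=(0,0), D=(5.00,0)
θ=149°: B = A + 4.00·(cos149°, sin149°) = (-3.4287, 2.0602)
θ=149°: |BD| = 8.6768
θ=149°: circle(B,10.00) ∩ circle(D,7.00): a=7.2773, h=6.8587
θ=149°:   candidates: C₊=(5.2690,6.9948) cross=59.511; C₋=(2.0120,-6.3302) cross=-59.511
θ=149°:   branch - wants cross < 0 → take C=(2.0120,-6.3302) (cross=-59.511)
θ=149°: ex = (C−B)/|BC| = (0.5441,-0.8390); ey = (0.8390,0.5441)
θ=149°: P = B + 0.74·ex + 1.89·ey = (-1.4403,2.4676)
θ=222°: B = A + 4.00·(cos222°, sin222°) = (-2.9726, -2.6765)
θ=222°: |BD| = 8.4099
θ=222°: circle(B,10.00) ∩ circle(D,7.00): a=7.2371, h=6.9011
θ=222°:   candidates: C₊=(1.6919,6.1690) cross=58.037; C₋=(6.0845,-6.9155) cross=-58.037
θ=222°:   branch - wants cross < 0 → take C=(6.0845,-6.9155) (cross=-58.037)
θ=222°: ex = (C−B)/|BC| = (0.9057,-0.4239); ey = (0.4239,0.9057)
θ=222°: P = B + 0.74·ex + 1.89·ey = (-1.5012,-1.2784)
θ=243°: B = A + 4.00·(cos243°, sin243°) = (-1.8160, -3.5640)
θ=243°: |BD| = 7.6915
θ=243°: circle(B,10.00) ∩ circle(D,7.00): a=7.1611, h=6.9799
θ=243°:   candidates: C₊=(1.2957,5.9395) cross=53.686; C₋=(7.7642,-6.4311) cross=-53.686
θ=243°:   branch - wants cross < 0 → take C=(7.7642,-6.4311) (cross=-53.686)
θ=243°: ex = (C−B)/|BC| = (0.9580,-0.2867); ey = (0.2867,0.9580)
θ=243°: P = B + 0.74·ex + 1.89·ey = (-0.5652,-1.9655)

θ=149°: -1.44 2.47
θ=222°: -1.50 -1.28
θ=243°: -0.57 -1.97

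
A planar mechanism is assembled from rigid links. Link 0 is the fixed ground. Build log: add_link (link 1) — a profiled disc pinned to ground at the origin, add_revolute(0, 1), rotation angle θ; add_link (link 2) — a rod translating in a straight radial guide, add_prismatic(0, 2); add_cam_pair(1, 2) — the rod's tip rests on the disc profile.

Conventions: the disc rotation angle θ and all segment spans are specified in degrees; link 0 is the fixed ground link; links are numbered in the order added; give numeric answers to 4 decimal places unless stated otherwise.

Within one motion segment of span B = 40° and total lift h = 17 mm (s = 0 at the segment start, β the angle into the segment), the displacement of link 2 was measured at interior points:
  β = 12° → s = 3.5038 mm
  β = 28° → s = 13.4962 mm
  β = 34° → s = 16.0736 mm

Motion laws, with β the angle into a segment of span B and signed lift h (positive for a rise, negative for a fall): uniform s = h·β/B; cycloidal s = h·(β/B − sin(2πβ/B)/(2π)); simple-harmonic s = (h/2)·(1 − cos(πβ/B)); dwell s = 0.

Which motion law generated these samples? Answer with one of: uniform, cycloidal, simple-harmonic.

candidates at β/B = r: uniform s = h·r (linear in β); cycloidal s = h·(r − sin(2πr)/(2π)); simple-harmonic s = (h/2)(1 − cos(πr))
β=12°: printed 3.5038 | uniform 5.1000, cycloidal 2.5268, simple-harmonic 3.5038
β=28°: printed 13.4962 | uniform 11.9000, cycloidal 14.4732, simple-harmonic 13.4962
β=34°: printed 16.0736 | uniform 14.4500, cycloidal 16.6389, simple-harmonic 16.0736
only one law matches every sample → simple-harmonic

simple-harmonic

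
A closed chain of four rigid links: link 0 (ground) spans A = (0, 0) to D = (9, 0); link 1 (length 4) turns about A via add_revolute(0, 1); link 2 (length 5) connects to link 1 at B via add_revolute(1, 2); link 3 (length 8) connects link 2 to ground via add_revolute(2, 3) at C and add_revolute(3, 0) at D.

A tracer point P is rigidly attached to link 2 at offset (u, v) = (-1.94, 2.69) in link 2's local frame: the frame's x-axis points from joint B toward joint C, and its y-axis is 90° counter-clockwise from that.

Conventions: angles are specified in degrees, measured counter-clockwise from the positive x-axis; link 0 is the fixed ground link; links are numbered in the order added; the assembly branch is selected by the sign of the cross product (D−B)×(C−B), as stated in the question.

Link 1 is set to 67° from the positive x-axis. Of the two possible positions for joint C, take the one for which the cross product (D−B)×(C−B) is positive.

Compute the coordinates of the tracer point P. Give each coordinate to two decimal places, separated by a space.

A=(0,0), D=(9.00,0)
B = A + 4.00·(cos67°, sin67°) = (1.5629, 3.6820)
|BD| = 8.2986
circle(B,5.00) ∩ circle(D,8.00): a=1.7995, h=4.6649
  candidates: C₊=(5.2454,7.0642) cross=38.713; C₋=(1.1058,-1.2970) cross=-38.713
  branch + wants cross > 0 → take C=(5.2454,7.0642) (cross=38.713)
ex = (C−B)/|BC| = (0.7365,0.6764); ey = (-0.6764,0.7365)
P = B + -1.94·ex + 2.69·ey = (-1.6855,4.3509)

-1.69 4.35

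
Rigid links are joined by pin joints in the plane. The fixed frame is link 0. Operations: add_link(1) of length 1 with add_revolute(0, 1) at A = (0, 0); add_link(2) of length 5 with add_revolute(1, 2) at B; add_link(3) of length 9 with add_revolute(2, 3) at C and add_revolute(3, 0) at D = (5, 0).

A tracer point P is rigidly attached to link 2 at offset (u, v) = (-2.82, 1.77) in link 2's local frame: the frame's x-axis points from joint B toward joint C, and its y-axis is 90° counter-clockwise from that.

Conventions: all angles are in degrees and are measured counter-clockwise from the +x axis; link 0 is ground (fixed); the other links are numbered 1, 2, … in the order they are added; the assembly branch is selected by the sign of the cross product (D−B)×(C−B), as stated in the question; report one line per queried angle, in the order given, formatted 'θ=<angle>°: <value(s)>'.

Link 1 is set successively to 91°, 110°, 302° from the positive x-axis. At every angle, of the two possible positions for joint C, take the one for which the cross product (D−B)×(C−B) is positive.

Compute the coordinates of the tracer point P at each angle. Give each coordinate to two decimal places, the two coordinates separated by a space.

A=(0,0), D=(5.00,0)
θ=91°: B = A + 1.00·(cos91°, sin91°) = (-0.0175, 0.9998)
θ=91°: |BD| = 5.1161
θ=91°: circle(B,5.00) ∩ circle(D,9.00): a=-2.9149, h=4.0625
θ=91°:   candidates: C₊=(-2.0822,5.5536) cross=20.784; C₋=(-3.6700,-2.4146) cross=-20.784
θ=91°:   branch + wants cross > 0 → take C=(-2.0822,5.5536) (cross=20.784)
θ=91°: ex = (C−B)/|BC| = (-0.4129,0.9108); ey = (-0.9108,-0.4129)
θ=91°: P = B + -2.82·ex + 1.77·ey = (-0.4650,-2.2994)
θ=110°: B = A + 1.00·(cos110°, sin110°) = (-0.3420, 0.9397)
θ=110°: |BD| = 5.4240
θ=110°: circle(B,5.00) ∩ circle(D,9.00): a=-2.4502, h=4.3585
θ=110°:   candidates: C₊=(-2.0001,5.6568) cross=23.641; C₋=(-3.5102,-2.9284) cross=-23.641
θ=110°:   branch + wants cross > 0 → take C=(-2.0001,5.6568) (cross=23.641)
θ=110°: ex = (C−B)/|BC| = (-0.3316,0.9434); ey = (-0.9434,-0.3316)
θ=110°: P = B + -2.82·ex + 1.77·ey = (-1.0767,-2.3077)
θ=302°: B = A + 1.00·(cos302°, sin302°) = (0.5299, -0.8480)
θ=302°: |BD| = 4.5498
θ=302°: circle(B,5.00) ∩ circle(D,9.00): a=-3.8792, h=3.1547
θ=302°:   candidates: C₊=(-3.8693,1.5283) cross=14.353; C₋=(-2.6933,-4.6705) cross=-14.353
θ=302°:   branch + wants cross > 0 → take C=(-3.8693,1.5283) (cross=14.353)
θ=302°: ex = (C−B)/|BC| = (-0.8798,0.4753); ey = (-0.4753,-0.8798)
θ=302°: P = B + -2.82·ex + 1.77·ey = (2.1699,-3.7456)

θ=91°: -0.46 -2.30
θ=110°: -1.08 -2.31
θ=302°: 2.17 -3.75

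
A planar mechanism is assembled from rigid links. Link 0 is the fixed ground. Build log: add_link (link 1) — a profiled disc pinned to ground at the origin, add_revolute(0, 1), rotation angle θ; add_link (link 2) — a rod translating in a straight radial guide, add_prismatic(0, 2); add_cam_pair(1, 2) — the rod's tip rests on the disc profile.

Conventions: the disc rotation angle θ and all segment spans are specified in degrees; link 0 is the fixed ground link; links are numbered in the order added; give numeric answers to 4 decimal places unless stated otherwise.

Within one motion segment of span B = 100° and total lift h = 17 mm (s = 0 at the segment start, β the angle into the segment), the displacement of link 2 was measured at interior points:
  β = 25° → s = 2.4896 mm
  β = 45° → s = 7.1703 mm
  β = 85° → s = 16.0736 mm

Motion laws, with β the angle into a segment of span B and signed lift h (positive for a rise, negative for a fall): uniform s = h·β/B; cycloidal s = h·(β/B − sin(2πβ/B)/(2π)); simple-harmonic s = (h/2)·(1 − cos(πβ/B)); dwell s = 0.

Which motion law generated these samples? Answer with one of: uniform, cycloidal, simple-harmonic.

candidates at β/B = r: uniform s = h·r (linear in β); cycloidal s = h·(r − sin(2πr)/(2π)); simple-harmonic s = (h/2)(1 − cos(πr))
β=25°: printed 2.4896 | uniform 4.2500, cycloidal 1.5444, simple-harmonic 2.4896
β=45°: printed 7.1703 | uniform 7.6500, cycloidal 6.8139, simple-harmonic 7.1703
β=85°: printed 16.0736 | uniform 14.4500, cycloidal 16.6389, simple-harmonic 16.0736
only one law matches every sample → simple-harmonic

simple-harmonic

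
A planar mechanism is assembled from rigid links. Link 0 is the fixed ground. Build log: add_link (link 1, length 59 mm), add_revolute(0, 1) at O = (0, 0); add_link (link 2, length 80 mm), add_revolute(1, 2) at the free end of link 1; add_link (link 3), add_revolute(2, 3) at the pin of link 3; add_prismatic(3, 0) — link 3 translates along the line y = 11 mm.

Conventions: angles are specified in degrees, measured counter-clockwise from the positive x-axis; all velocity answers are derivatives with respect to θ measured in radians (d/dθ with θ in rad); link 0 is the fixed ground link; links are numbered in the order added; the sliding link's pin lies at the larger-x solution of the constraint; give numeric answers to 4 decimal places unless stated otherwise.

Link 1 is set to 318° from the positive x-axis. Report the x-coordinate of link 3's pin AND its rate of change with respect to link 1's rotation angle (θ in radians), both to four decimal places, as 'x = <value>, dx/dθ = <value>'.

geometry: r = 59 mm, L = 80 mm, e = 11 mm
crank pin P = (r cos θ, r sin θ) = (43.845545, -39.478706)
h = r sin θ − e = -39.478706 − 11 = -50.478706
x = r cos θ + √(L² − h²) = 43.845545 + 62.063679 = 105.909224
dx/dθ = −r sin θ − h·r cos θ/√(L² − h²) (θ in radians; h = -50.478706) = 75.139923

x = 105.9092, dx/dθ = 75.1399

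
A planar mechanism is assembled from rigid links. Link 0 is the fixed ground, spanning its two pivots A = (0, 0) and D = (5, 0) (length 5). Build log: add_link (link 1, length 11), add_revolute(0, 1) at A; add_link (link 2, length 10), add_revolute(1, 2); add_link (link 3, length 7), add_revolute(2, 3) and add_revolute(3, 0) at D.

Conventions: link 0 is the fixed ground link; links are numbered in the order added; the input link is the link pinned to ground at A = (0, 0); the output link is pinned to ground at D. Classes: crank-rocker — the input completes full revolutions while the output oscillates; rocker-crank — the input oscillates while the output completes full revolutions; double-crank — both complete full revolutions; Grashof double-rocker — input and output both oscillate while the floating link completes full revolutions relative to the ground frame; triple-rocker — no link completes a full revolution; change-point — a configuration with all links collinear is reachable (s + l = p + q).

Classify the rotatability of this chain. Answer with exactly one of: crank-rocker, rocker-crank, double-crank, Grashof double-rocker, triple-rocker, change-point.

lengths: ground=5, input=11, coupler=10, output=7
sorted: s=5 (shortest), l=11 (longest), p+q=17
s + l = 16 vs p + q = 17
s + l < p + q (Grashof) with shortest = ground link → double-crank

double-crank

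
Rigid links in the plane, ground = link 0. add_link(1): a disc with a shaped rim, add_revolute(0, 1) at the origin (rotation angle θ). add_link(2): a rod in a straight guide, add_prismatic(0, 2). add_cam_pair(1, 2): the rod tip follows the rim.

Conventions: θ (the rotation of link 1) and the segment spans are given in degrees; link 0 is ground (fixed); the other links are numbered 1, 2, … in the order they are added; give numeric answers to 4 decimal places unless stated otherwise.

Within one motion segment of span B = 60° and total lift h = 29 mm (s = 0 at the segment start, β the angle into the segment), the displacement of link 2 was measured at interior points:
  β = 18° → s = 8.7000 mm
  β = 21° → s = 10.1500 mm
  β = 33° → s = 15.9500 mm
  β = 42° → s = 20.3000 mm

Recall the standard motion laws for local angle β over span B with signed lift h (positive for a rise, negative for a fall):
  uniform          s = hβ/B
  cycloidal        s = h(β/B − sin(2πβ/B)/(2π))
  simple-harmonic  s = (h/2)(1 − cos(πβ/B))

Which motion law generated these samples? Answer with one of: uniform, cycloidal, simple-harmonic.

candidates at β/B = r: uniform s = h·r (linear in β); cycloidal s = h·(r − sin(2πr)/(2π)); simple-harmonic s = (h/2)(1 − cos(πr))
β=18°: printed 8.7000 | uniform 8.7000, cycloidal 4.3104, simple-harmonic 5.9771
β=21°: printed 10.1500 | uniform 10.1500, cycloidal 6.4160, simple-harmonic 7.9171
β=33°: printed 15.9500 | uniform 15.9500, cycloidal 17.3763, simple-harmonic 16.7683
β=42°: printed 20.3000 | uniform 20.3000, cycloidal 24.6896, simple-harmonic 23.0229
only one law matches every sample → uniform

uniform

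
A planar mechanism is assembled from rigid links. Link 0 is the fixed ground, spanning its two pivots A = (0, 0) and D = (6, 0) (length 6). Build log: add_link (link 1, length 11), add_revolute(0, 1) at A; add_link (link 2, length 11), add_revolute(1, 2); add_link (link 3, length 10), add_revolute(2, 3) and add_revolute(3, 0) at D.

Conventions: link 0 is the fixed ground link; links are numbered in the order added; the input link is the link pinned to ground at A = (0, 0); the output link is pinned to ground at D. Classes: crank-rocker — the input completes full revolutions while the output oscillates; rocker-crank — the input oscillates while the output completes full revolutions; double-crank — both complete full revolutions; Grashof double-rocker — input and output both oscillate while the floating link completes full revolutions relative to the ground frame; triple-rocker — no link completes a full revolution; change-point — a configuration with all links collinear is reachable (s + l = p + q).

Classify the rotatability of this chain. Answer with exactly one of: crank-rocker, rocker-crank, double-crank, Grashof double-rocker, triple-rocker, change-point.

lengths: ground=6, input=11, coupler=11, output=10
sorted: s=6 (shortest), l=11 (longest), p+q=21
s + l = 17 vs p + q = 21
s + l < p + q (Grashof) with shortest = ground link → double-crank

double-crank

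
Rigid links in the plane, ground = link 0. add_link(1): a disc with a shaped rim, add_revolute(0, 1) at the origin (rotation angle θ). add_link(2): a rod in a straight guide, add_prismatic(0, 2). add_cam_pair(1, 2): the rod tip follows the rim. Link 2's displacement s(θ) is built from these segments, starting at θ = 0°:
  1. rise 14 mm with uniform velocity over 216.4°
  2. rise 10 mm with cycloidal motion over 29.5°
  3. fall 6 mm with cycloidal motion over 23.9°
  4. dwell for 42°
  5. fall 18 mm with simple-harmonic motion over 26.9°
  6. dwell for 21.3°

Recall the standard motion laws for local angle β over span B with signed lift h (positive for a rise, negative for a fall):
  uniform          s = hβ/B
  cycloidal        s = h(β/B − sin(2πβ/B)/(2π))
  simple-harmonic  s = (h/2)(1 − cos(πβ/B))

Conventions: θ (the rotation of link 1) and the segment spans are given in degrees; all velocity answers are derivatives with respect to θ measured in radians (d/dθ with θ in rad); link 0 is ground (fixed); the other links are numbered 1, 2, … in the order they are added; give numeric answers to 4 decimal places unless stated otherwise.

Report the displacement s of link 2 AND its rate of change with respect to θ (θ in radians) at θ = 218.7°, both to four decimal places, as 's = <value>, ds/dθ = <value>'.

segment 1 (0° to 216.4°, uniform, h = 14) is passed completely: s = 0.0000 + (14) = 14.0000
θ = 218.7° falls in segment 2 (216.4° to 245.9°, cycloidal, h = 10): β = 218.7 − 216.4 = 2.3°, B = 29.5°; Δs = 10·(0.0780 − sin(2π·0.0780)/(2π)) = 0.0308; s = 14.0000 + 0.0308 = 14.0308
velocity in seg [216.4°–245.9°] (cycloidal), θ in radians: β = 2.3° = 0.0401 rad, B = 29.5° = 0.5149 rad; ds/dθ = (h/B)(1 − cos(2πβ/B)) = (10/0.5149)(1 − cos(2π·0.0780)) = 2.284228 mm/rad

s = 14.0308, ds/dθ = 2.2842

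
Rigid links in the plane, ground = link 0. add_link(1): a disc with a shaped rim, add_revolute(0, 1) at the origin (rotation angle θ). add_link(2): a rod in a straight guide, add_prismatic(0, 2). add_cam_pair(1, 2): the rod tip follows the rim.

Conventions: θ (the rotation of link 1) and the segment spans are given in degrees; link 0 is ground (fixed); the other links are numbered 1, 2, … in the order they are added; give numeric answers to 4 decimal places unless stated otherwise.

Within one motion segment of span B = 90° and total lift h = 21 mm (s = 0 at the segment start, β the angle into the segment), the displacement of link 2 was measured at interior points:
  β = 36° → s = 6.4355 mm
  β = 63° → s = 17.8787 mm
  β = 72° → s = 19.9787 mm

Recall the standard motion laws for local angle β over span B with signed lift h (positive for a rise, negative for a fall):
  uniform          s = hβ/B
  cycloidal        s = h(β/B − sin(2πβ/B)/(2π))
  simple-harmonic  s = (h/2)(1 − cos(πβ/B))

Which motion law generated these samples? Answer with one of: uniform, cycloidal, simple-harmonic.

candidates at β/B = r: uniform s = h·r (linear in β); cycloidal s = h·(r − sin(2πr)/(2π)); simple-harmonic s = (h/2)(1 − cos(πr))
β=36°: printed 6.4355 | uniform 8.4000, cycloidal 6.4355, simple-harmonic 7.2553
β=63°: printed 17.8787 | uniform 14.7000, cycloidal 17.8787, simple-harmonic 16.6717
β=72°: printed 19.9787 | uniform 16.8000, cycloidal 19.9787, simple-harmonic 18.9947
only one law matches every sample → cycloidal

cycloidal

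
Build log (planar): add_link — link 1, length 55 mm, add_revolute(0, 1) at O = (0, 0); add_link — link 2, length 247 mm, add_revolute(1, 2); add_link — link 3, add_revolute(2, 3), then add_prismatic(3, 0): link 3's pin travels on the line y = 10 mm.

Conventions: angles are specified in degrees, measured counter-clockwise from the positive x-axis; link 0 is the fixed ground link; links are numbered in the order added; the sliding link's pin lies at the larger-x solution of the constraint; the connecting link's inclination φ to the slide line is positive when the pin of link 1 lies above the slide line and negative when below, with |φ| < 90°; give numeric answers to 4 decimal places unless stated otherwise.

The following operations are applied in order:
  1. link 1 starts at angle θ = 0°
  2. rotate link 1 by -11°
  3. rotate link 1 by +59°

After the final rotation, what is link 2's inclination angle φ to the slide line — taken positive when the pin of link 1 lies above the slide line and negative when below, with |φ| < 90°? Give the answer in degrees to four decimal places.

geometry: r = 55 mm, L = 247 mm, e = 10 mm; θ starts at 0°
rotate link 1 by -11°: θ ← 0° -11° = -11°
rotate link 1 by +59°: θ ← -11° +59° = 48°
h = r sin θ − e = 40.872965 − 10 = 30.872965
sin φ = h / L = 30.872965 / 247 = 0.12499176
φ = arcsin(0.12499176) = 7.180280°

7.1803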